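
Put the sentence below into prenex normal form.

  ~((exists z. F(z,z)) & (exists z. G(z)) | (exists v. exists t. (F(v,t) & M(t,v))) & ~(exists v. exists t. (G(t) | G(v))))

Move each ¬ inward, flipping quantifiers it crosses:
  ((forall z. ~F(z,z)) | (forall z. ~G(z))) & ((forall v. forall t. (~F(v,t) | ~M(t,v))) | (exists v. exists t. (G(t) | G(v))))
Give each quantifier a distinct variable: z↦p, v↦v1, t↦w1.
  ((forall z. ~F(z,z)) | (forall p. ~G(p))) & ((forall v. forall t. (~F(v,t) | ~M(t,v))) | (exists v1. exists w1. (G(w1) | G(v1))))
Finally move all quantifiers to the prefix:
  forall z. forall p. forall v. forall t. exists v1. exists w1. ((~F(z,z) | ~G(p)) & (~F(v,t) | ~M(t,v) | G(w1) | G(v1)))

forall z. forall p. forall v. forall t. exists v1. exists w1. ((~F(z,z) | ~G(p)) & (~F(v,t) | ~M(t,v) | G(w1) | G(v1)))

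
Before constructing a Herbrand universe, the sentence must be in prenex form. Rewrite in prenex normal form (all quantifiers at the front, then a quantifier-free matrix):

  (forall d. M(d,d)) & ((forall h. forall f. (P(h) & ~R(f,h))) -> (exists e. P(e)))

Eliminate → and ↔ using ¬ and ∨.
  (forall d. M(d,d)) & (~(forall h. forall f. (P(h) & ~R(f,h))) | (exists e. P(e)))
Move each ¬ inward, flipping quantifiers it crosses:
  (forall d. M(d,d)) & ((exists h. exists f. (~P(h) | R(f,h))) | (exists e. P(e)))
All bound variables are already distinct, so no renaming is needed.
Pull the quantifiers to the front (each side's bound variable is not free in the other side):
  forall d. exists h. exists f. exists e. (M(d,d) & (~P(h) | R(f,h) | P(e)))

forall d. exists h. exists f. exists e. (M(d,d) & (~P(h) | R(f,h) | P(e)))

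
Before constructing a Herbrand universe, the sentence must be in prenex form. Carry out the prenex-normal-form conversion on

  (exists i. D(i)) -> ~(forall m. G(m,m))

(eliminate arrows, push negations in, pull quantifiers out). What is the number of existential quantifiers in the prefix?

First replace A → B with ¬A ∨ B.
  ~(exists i. D(i)) | ~(forall m. G(m,m))
Push ¬ through the quantifiers and connectives to reach negation normal form:
  (forall i. ~D(i)) | (exists m. ~G(m,m))
All bound variables are already distinct, so no renaming is needed.
Finally move all quantifiers to the prefix:
  forall i. exists m. (~D(i) | ~G(m,m))
The prefix is forall i exists m: 1 universal, 1 existential.

1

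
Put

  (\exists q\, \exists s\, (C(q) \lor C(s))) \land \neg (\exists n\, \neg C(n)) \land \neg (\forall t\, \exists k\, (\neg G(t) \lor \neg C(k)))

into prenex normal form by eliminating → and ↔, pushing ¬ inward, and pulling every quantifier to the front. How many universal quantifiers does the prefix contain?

2

Move each ¬ inward, flipping quantifiers it crosses:
  (\exists q\, \exists s\, (C(q) \lor C(s))) \land (\forall n\, C(n)) \land (\exists t\, \forall k\, (G(t) \land C(k)))
All bound variables are already distinct, so no renaming is needed.
Extract every quantifier outward, since the variables are now distinct and don't occur free across branches:
  \exists q\, \exists s\, \forall n\, \exists t\, \forall k\, ((C(q) \lor C(s)) \land C(n) \land G(t) \land C(k))
The prefix is \exists q \exists s \forall n \exists t \forall k: 2 universal, 3 existential.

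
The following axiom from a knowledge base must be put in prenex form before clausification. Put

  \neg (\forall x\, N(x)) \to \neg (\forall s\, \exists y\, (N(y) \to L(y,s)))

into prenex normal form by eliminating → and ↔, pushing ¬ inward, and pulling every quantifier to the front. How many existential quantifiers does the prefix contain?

1

Eliminate → and ↔ using ¬ and ∨.
  \neg \neg (\forall x\, N(x)) \lor \neg (\forall s\, \exists y\, (\neg N(y) \lor L(y,s)))
Push ¬ through the quantifiers and connectives to reach negation normal form:
  (\forall x\, N(x)) \lor (\exists s\, \forall y\, (N(y) \land \neg L(y,s)))
Pull the quantifiers to the front (each side's bound variable is not free in the other side):
  \forall x\, \exists s\, \forall y\, (N(x) \lor N(y) \land \neg L(y,s))
The prefix is \forall x \exists s \forall y: 2 universal, 1 existential.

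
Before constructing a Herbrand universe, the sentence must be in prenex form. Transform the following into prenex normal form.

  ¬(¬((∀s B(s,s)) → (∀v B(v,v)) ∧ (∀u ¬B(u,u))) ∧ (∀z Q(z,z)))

∃s ∀v ∀u ∃z (¬B(s,s) ∨ B(v,v) ∧ ¬B(u,u) ∨ ¬Q(z,z))

Eliminate → and ↔ using ¬ and ∨.
  ¬(¬(¬(∀s B(s,s)) ∨ (∀v B(v,v)) ∧ (∀u ¬B(u,u))) ∧ (∀z Q(z,z)))
Push ¬ through the quantifiers and connectives to reach negation normal form:
  (∃s ¬B(s,s)) ∨ (∀v B(v,v)) ∧ (∀u ¬B(u,u)) ∨ (∃z ¬Q(z,z))
Extract every quantifier outward, since the variables are now distinct and don't occur free across branches:
  ∃s ∀v ∀u ∃z (¬B(s,s) ∨ B(v,v) ∧ ¬B(u,u) ∨ ¬Q(z,z))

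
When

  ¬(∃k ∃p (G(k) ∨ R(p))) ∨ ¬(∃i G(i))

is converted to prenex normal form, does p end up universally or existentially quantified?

Drive negations inward (¬∀x A ≡ ∃x ¬A, ¬∃x A ≡ ∀x ¬A, De Morgan for ∧/∨):
  (∀k ∀p (¬G(k) ∧ ¬R(p))) ∨ (∀i ¬G(i))
All bound variables are already distinct, so no renaming is needed.
Pull the quantifiers to the front (each side's bound variable is not free in the other side):
  ∀k ∀p ∀i (¬G(k) ∧ ¬R(p) ∨ ¬G(i))
The quantifier ∃p sits under an odd number of negations, so it flips to ∀p.

universal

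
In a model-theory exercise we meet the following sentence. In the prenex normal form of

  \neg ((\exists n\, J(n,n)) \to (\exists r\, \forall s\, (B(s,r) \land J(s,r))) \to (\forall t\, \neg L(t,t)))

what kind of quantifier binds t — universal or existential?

existential

First replace A → B with ¬A ∨ B.
  \neg (\neg (\exists n\, J(n,n)) \lor \neg (\exists r\, \forall s\, (B(s,r) \land J(s,r))) \lor (\forall t\, \neg L(t,t)))
Drive negations inward (¬∀x A ≡ ∃x ¬A, ¬∃x A ≡ ∀x ¬A, De Morgan for ∧/∨):
  (\exists n\, J(n,n)) \land (\exists r\, \forall s\, (B(s,r) \land J(s,r))) \land (\exists t\, L(t,t))
All bound variables are already distinct, so no renaming is needed.
Pull the quantifiers to the front (each side's bound variable is not free in the other side):
  \exists n\, \exists r\, \forall s\, \exists t\, (J(n,n) \land B(s,r) \land J(s,r) \land L(t,t))
The quantifier \forall t sits under an odd number of negations (counting the antecedent side of each →), so it flips to \exists t.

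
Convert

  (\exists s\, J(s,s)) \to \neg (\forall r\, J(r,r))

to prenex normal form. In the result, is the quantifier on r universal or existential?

existential

Rewrite implications/biconditionals: A → B as ¬A ∨ B.
  \neg (\exists s\, J(s,s)) \lor \neg (\forall r\, J(r,r))
Drive negations inward (¬∀x A ≡ ∃x ¬A, ¬∃x A ≡ ∀x ¬A, De Morgan for ∧/∨):
  (\forall s\, \neg J(s,s)) \lor (\exists r\, \neg J(r,r))
All bound variables are already distinct, so no renaming is needed.
Pull the quantifiers to the front (each side's bound variable is not free in the other side):
  \forall s\, \exists r\, (\neg J(s,s) \lor \neg J(r,r))
The quantifier \forall r sits under an odd number of negations (counting the antecedent side of each →), so it flips to \exists r.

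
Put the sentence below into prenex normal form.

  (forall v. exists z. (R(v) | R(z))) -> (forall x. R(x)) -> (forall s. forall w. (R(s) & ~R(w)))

First replace A → B with ¬A ∨ B.
  ~(forall v. exists z. (R(v) | R(z))) | ~(forall x. R(x)) | (forall s. forall w. (R(s) & ~R(w)))
Push ¬ through the quantifiers and connectives to reach negation normal form:
  (exists v. forall z. (~R(v) & ~R(z))) | (exists x. ~R(x)) | (forall s. forall w. (R(s) & ~R(w)))
Pull the quantifiers to the front (each side's bound variable is not free in the other side):
  exists v. forall z. exists x. forall s. forall w. (~R(v) & ~R(z) | ~R(x) | R(s) & ~R(w))

exists v. forall z. exists x. forall s. forall w. (~R(v) & ~R(z) | ~R(x) | R(s) & ~R(w))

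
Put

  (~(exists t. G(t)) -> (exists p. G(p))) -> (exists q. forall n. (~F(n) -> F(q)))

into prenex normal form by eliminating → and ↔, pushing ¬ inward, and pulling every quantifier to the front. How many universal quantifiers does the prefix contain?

3

Rewrite implications/biconditionals: A → B as ¬A ∨ B.
  ~(~~(exists t. G(t)) | (exists p. G(p))) | (exists q. forall n. (~~F(n) | F(q)))
Drive negations inward (¬∀x A ≡ ∃x ¬A, ¬∃x A ≡ ∀x ¬A, De Morgan for ∧/∨):
  (forall t. ~G(t)) & (forall p. ~G(p)) | (exists q. forall n. (F(n) | F(q)))
Finally move all quantifiers to the prefix:
  forall t. forall p. exists q. forall n. (~G(t) & ~G(p) | F(n) | F(q))
The prefix is forall t forall p exists q forall n: 3 universal, 1 existential.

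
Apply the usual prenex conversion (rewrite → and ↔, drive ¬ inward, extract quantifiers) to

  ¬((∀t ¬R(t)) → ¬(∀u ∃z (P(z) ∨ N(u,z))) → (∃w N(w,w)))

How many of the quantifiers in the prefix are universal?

3

First replace A → B with ¬A ∨ B.
  ¬(¬(∀t ¬R(t)) ∨ ¬¬(∀u ∃z (P(z) ∨ N(u,z))) ∨ (∃w N(w,w)))
Drive negations inward (¬∀x A ≡ ∃x ¬A, ¬∃x A ≡ ∀x ¬A, De Morgan for ∧/∨):
  (∀t ¬R(t)) ∧ (∃u ∀z (¬P(z) ∧ ¬N(u,z))) ∧ (∀w ¬N(w,w))
Extract every quantifier outward, since the variables are now distinct and don't occur free across branches:
  ∀t ∃u ∀z ∀w (¬R(t) ∧ ¬P(z) ∧ ¬N(u,z) ∧ ¬N(w,w))
The prefix is ∀t ∃u ∀z ∀w: 3 universal, 1 existential.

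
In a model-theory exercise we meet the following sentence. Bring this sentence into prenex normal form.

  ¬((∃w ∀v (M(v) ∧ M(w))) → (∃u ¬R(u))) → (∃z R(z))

First replace A → B with ¬A ∨ B.
  ¬¬(¬(∃w ∀v (M(v) ∧ M(w))) ∨ (∃u ¬R(u))) ∨ (∃z R(z))
Drive negations inward (¬∀x A ≡ ∃x ¬A, ¬∃x A ≡ ∀x ¬A, De Morgan for ∧/∨):
  (∀w ∃v (¬M(v) ∨ ¬M(w))) ∨ (∃u ¬R(u)) ∨ (∃z R(z))
All bound variables are already distinct, so no renaming is needed.
Pull the quantifiers to the front (each side's bound variable is not free in the other side):
  ∀w ∃v ∃u ∃z (¬M(v) ∨ ¬M(w) ∨ ¬R(u) ∨ R(z))

∀w ∃v ∃u ∃z (¬M(v) ∨ ¬M(w) ∨ ¬R(u) ∨ R(z))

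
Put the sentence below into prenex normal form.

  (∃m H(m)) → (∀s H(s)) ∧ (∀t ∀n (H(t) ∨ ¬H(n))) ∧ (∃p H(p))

∀m ∀s ∀t ∀n ∃p (¬H(m) ∨ H(s) ∧ (H(t) ∨ ¬H(n)) ∧ H(p))

First replace A → B with ¬A ∨ B.
  ¬(∃m H(m)) ∨ (∀s H(s)) ∧ (∀t ∀n (H(t) ∨ ¬H(n))) ∧ (∃p H(p))
Push ¬ through the quantifiers and connectives to reach negation normal form:
  (∀m ¬H(m)) ∨ (∀s H(s)) ∧ (∀t ∀n (H(t) ∨ ¬H(n))) ∧ (∃p H(p))
All bound variables are already distinct, so no renaming is needed.
Extract every quantifier outward, since the variables are now distinct and don't occur free across branches:
  ∀m ∀s ∀t ∀n ∃p (¬H(m) ∨ H(s) ∧ (H(t) ∨ ¬H(n)) ∧ H(p))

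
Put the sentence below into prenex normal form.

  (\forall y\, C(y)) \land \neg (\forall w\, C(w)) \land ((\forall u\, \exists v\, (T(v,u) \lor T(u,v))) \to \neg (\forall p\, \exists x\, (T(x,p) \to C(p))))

Eliminate → and ↔ using ¬ and ∨.
  (\forall y\, C(y)) \land \neg (\forall w\, C(w)) \land (\neg (\forall u\, \exists v\, (T(v,u) \lor T(u,v))) \lor \neg (\forall p\, \exists x\, (\neg T(x,p) \lor C(p))))
Drive negations inward (¬∀x A ≡ ∃x ¬A, ¬∃x A ≡ ∀x ¬A, De Morgan for ∧/∨):
  (\forall y\, C(y)) \land (\exists w\, \neg C(w)) \land ((\exists u\, \forall v\, (\neg T(v,u) \land \neg T(u,v))) \lor (\exists p\, \forall x\, (T(x,p) \land \neg C(p))))
Extract every quantifier outward, since the variables are now distinct and don't occur free across branches:
  \forall y\, \exists w\, \exists u\, \forall v\, \exists p\, \forall x\, (C(y) \land \neg C(w) \land (\neg T(v,u) \land \neg T(u,v) \lor T(x,p) \land \neg C(p)))

\forall y\, \exists w\, \exists u\, \forall v\, \exists p\, \forall x\, (C(y) \land \neg C(w) \land (\neg T(v,u) \land \neg T(u,v) \lor T(x,p) \land \neg C(p)))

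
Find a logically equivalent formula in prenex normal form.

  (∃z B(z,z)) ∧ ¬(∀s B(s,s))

Move each ¬ inward, flipping quantifiers it crosses:
  (∃z B(z,z)) ∧ (∃s ¬B(s,s))
All bound variables are already distinct, so no renaming is needed.
Finally move all quantifiers to the prefix:
  ∃z ∃s (B(z,z) ∧ ¬B(s,s))

∃z ∃s (B(z,z) ∧ ¬B(s,s))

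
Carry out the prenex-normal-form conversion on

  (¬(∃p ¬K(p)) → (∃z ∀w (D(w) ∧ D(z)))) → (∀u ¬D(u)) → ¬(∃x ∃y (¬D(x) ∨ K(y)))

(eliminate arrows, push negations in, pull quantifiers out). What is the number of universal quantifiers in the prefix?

4

First replace A → B with ¬A ∨ B.
  ¬(¬¬(∃p ¬K(p)) ∨ (∃z ∀w (D(w) ∧ D(z)))) ∨ ¬(∀u ¬D(u)) ∨ ¬(∃x ∃y (¬D(x) ∨ K(y)))
Move each ¬ inward, flipping quantifiers it crosses:
  (∀p K(p)) ∧ (∀z ∃w (¬D(w) ∨ ¬D(z))) ∨ (∃u D(u)) ∨ (∀x ∀y (D(x) ∧ ¬K(y)))
All bound variables are already distinct, so no renaming is needed.
Extract every quantifier outward, since the variables are now distinct and don't occur free across branches:
  ∀p ∀z ∃w ∃u ∀x ∀y (K(p) ∧ (¬D(w) ∨ ¬D(z)) ∨ D(u) ∨ D(x) ∧ ¬K(y))
The prefix is ∀p ∀z ∃w ∃u ∀x ∀y: 4 universal, 2 existential.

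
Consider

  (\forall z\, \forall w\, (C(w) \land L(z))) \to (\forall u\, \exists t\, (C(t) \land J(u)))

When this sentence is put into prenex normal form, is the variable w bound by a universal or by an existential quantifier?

existential

Rewrite implications/biconditionals: A → B as ¬A ∨ B.
  \neg (\forall z\, \forall w\, (C(w) \land L(z))) \lor (\forall u\, \exists t\, (C(t) \land J(u)))
Drive negations inward (¬∀x A ≡ ∃x ¬A, ¬∃x A ≡ ∀x ¬A, De Morgan for ∧/∨):
  (\exists z\, \exists w\, (\neg C(w) \lor \neg L(z))) \lor (\forall u\, \exists t\, (C(t) \land J(u)))
Extract every quantifier outward, since the variables are now distinct and don't occur free across branches:
  \exists z\, \exists w\, \forall u\, \exists t\, (\neg C(w) \lor \neg L(z) \lor C(t) \land J(u))
The quantifier \forall w sits under an odd number of negations (counting the antecedent side of each →), so it flips to \exists w.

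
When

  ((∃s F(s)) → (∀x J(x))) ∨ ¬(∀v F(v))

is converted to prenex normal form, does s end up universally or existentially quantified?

universal

First replace A → B with ¬A ∨ B.
  ¬(∃s F(s)) ∨ (∀x J(x)) ∨ ¬(∀v F(v))
Drive negations inward (¬∀x A ≡ ∃x ¬A, ¬∃x A ≡ ∀x ¬A, De Morgan for ∧/∨):
  (∀s ¬F(s)) ∨ (∀x J(x)) ∨ (∃v ¬F(v))
All bound variables are already distinct, so no renaming is needed.
Pull the quantifiers to the front (each side's bound variable is not free in the other side):
  ∀s ∀x ∃v (¬F(s) ∨ J(x) ∨ ¬F(v))
The quantifier ∃s sits under an odd number of negations (counting the antecedent side of each →), so it flips to ∀s.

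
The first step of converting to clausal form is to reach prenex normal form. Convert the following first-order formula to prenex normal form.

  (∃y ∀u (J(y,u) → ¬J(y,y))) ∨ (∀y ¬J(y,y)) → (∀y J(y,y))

Eliminate → and ↔ using ¬ and ∨.
  ¬((∃y ∀u (¬J(y,u) ∨ ¬J(y,y))) ∨ (∀y ¬J(y,y))) ∨ (∀y J(y,y))
Move each ¬ inward, flipping quantifiers it crosses:
  (∀y ∃u (J(y,u) ∧ J(y,y))) ∧ (∃y J(y,y)) ∨ (∀y J(y,y))
Rename bound variables to avoid capture: y↦x1, y↦v.
  (∀y ∃u (J(y,u) ∧ J(y,y))) ∧ (∃x1 J(x1,x1)) ∨ (∀v J(v,v))
Finally move all quantifiers to the prefix:
  ∀y ∃u ∃x1 ∀v (J(y,u) ∧ J(y,y) ∧ J(x1,x1) ∨ J(v,v))

∀y ∃u ∃x1 ∀v (J(y,u) ∧ J(y,y) ∧ J(x1,x1) ∨ J(v,v))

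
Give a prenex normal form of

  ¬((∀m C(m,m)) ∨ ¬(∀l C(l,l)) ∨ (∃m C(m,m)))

∃m ∀l ∀u (¬C(m,m) ∧ C(l,l) ∧ ¬C(u,u))

Drive negations inward (¬∀x A ≡ ∃x ¬A, ¬∃x A ≡ ∀x ¬A, De Morgan for ∧/∨):
  (∃m ¬C(m,m)) ∧ (∀l C(l,l)) ∧ (∀m ¬C(m,m))
Rename bound variables to avoid capture: m↦u.
  (∃m ¬C(m,m)) ∧ (∀l C(l,l)) ∧ (∀u ¬C(u,u))
Pull the quantifiers to the front (each side's bound variable is not free in the other side):
  ∃m ∀l ∀u (¬C(m,m) ∧ C(l,l) ∧ ¬C(u,u))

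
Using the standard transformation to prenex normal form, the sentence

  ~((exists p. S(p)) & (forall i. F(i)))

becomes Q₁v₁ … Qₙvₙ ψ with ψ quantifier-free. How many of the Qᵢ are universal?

Drive negations inward (¬∀x A ≡ ∃x ¬A, ¬∃x A ≡ ∀x ¬A, De Morgan for ∧/∨):
  (forall p. ~S(p)) | (exists i. ~F(i))
All bound variables are already distinct, so no renaming is needed.
Finally move all quantifiers to the prefix:
  forall p. exists i. (~S(p) | ~F(i))
The prefix is forall p exists i: 1 universal, 1 existential.

1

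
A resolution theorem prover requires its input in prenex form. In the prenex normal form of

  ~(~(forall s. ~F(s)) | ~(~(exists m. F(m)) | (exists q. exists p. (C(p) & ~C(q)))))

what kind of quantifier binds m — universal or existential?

universal

Move each ¬ inward, flipping quantifiers it crosses:
  (forall s. ~F(s)) & ((forall m. ~F(m)) | (exists q. exists p. (C(p) & ~C(q))))
All bound variables are already distinct, so no renaming is needed.
Extract every quantifier outward, since the variables are now distinct and don't occur free across branches:
  forall s. forall m. exists q. exists p. (~F(s) & (~F(m) | C(p) & ~C(q)))
The quantifier exists m sits under an odd number of negations, so it flips to forall m.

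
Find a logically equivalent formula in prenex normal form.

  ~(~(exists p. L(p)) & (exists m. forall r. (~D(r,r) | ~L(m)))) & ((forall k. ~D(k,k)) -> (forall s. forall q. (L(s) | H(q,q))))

First replace A → B with ¬A ∨ B.
  ~(~(exists p. L(p)) & (exists m. forall r. (~D(r,r) | ~L(m)))) & (~(forall k. ~D(k,k)) | (forall s. forall q. (L(s) | H(q,q))))
Move each ¬ inward, flipping quantifiers it crosses:
  ((exists p. L(p)) | (forall m. exists r. (D(r,r) & L(m)))) & ((exists k. D(k,k)) | (forall s. forall q. (L(s) | H(q,q))))
All bound variables are already distinct, so no renaming is needed.
Pull the quantifiers to the front (each side's bound variable is not free in the other side):
  exists p. forall m. exists r. exists k. forall s. forall q. ((L(p) | D(r,r) & L(m)) & (D(k,k) | L(s) | H(q,q)))

exists p. forall m. exists r. exists k. forall s. forall q. ((L(p) | D(r,r) & L(m)) & (D(k,k) | L(s) | H(q,q)))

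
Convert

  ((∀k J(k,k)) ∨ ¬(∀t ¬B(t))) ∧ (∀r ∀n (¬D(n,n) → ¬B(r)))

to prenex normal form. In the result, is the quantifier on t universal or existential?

Eliminate → and ↔ using ¬ and ∨.
  ((∀k J(k,k)) ∨ ¬(∀t ¬B(t))) ∧ (∀r ∀n (¬¬D(n,n) ∨ ¬B(r)))
Drive negations inward (¬∀x A ≡ ∃x ¬A, ¬∃x A ≡ ∀x ¬A, De Morgan for ∧/∨):
  ((∀k J(k,k)) ∨ (∃t B(t))) ∧ (∀r ∀n (D(n,n) ∨ ¬B(r)))
Extract every quantifier outward, since the variables are now distinct and don't occur free across branches:
  ∀k ∃t ∀r ∀n ((J(k,k) ∨ B(t)) ∧ (D(n,n) ∨ ¬B(r)))
The quantifier ∀t sits under an odd number of negations (counting the antecedent side of each →), so it flips to ∃t.

existential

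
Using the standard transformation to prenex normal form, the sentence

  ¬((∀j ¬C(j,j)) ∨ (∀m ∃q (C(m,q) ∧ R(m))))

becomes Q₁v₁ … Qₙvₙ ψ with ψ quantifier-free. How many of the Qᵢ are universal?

Move each ¬ inward, flipping quantifiers it crosses:
  (∃j C(j,j)) ∧ (∃m ∀q (¬C(m,q) ∨ ¬R(m)))
Finally move all quantifiers to the prefix:
  ∃j ∃m ∀q (C(j,j) ∧ (¬C(m,q) ∨ ¬R(m)))
The prefix is ∃j ∃m ∀q: 1 universal, 2 existential.

1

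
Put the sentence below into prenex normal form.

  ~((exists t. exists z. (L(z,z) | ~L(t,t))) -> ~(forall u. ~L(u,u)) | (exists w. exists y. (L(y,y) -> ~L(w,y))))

exists t. exists z. forall u. forall w. forall y. ((L(z,z) | ~L(t,t)) & ~L(u,u) & L(y,y) & L(w,y))

Eliminate → and ↔ using ¬ and ∨.
  ~(~(exists t. exists z. (L(z,z) | ~L(t,t))) | ~(forall u. ~L(u,u)) | (exists w. exists y. (~L(y,y) | ~L(w,y))))
Drive negations inward (¬∀x A ≡ ∃x ¬A, ¬∃x A ≡ ∀x ¬A, De Morgan for ∧/∨):
  (exists t. exists z. (L(z,z) | ~L(t,t))) & (forall u. ~L(u,u)) & (forall w. forall y. (L(y,y) & L(w,y)))
Pull the quantifiers to the front (each side's bound variable is not free in the other side):
  exists t. exists z. forall u. forall w. forall y. ((L(z,z) | ~L(t,t)) & ~L(u,u) & L(y,y) & L(w,y))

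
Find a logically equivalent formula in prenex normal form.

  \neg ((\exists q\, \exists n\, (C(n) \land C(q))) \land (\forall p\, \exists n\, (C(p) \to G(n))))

Rewrite implications/biconditionals: A → B as ¬A ∨ B.
  \neg ((\exists q\, \exists n\, (C(n) \land C(q))) \land (\forall p\, \exists n\, (\neg C(p) \lor G(n))))
Move each ¬ inward, flipping quantifiers it crosses:
  (\forall q\, \forall n\, (\neg C(n) \lor \neg C(q))) \lor (\exists p\, \forall n\, (C(p) \land \neg G(n)))
Give each quantifier a distinct variable: n↦w1.
  (\forall q\, \forall n\, (\neg C(n) \lor \neg C(q))) \lor (\exists p\, \forall w1\, (C(p) \land \neg G(w1)))
Finally move all quantifiers to the prefix:
  \forall q\, \forall n\, \exists p\, \forall w1\, (\neg C(n) \lor \neg C(q) \lor C(p) \land \neg G(w1))

\forall q\, \forall n\, \exists p\, \forall w1\, (\neg C(n) \lor \neg C(q) \lor C(p) \land \neg G(w1))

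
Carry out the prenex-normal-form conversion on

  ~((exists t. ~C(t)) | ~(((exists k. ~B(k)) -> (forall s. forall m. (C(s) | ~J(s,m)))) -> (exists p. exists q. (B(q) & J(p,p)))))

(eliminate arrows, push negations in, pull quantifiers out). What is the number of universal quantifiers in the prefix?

Eliminate → and ↔ using ¬ and ∨.
  ~((exists t. ~C(t)) | ~(~(~(exists k. ~B(k)) | (forall s. forall m. (C(s) | ~J(s,m)))) | (exists p. exists q. (B(q) & J(p,p)))))
Drive negations inward (¬∀x A ≡ ∃x ¬A, ¬∃x A ≡ ∀x ¬A, De Morgan for ∧/∨):
  (forall t. C(t)) & ((exists k. ~B(k)) & (exists s. exists m. (~C(s) & J(s,m))) | (exists p. exists q. (B(q) & J(p,p))))
Finally move all quantifiers to the prefix:
  forall t. exists k. exists s. exists m. exists p. exists q. (C(t) & (~B(k) & ~C(s) & J(s,m) | B(q) & J(p,p)))
The prefix is forall t exists k exists s exists m exists p exists q: 1 universal, 5 existential.

1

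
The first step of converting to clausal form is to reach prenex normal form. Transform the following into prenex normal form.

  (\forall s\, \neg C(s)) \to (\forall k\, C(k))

Rewrite implications/biconditionals: A → B as ¬A ∨ B.
  \neg (\forall s\, \neg C(s)) \lor (\forall k\, C(k))
Push ¬ through the quantifiers and connectives to reach negation normal form:
  (\exists s\, C(s)) \lor (\forall k\, C(k))
All bound variables are already distinct, so no renaming is needed.
Finally move all quantifiers to the prefix:
  \exists s\, \forall k\, (C(s) \lor C(k))

\exists s\, \forall k\, (C(s) \lor C(k))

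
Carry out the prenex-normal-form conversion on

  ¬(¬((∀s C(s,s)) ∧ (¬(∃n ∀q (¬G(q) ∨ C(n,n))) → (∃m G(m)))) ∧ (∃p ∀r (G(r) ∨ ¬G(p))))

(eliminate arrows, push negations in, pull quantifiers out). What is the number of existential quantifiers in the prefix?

3

First replace A → B with ¬A ∨ B.
  ¬(¬((∀s C(s,s)) ∧ (¬¬(∃n ∀q (¬G(q) ∨ C(n,n))) ∨ (∃m G(m)))) ∧ (∃p ∀r (G(r) ∨ ¬G(p))))
Push ¬ through the quantifiers and connectives to reach negation normal form:
  (∀s C(s,s)) ∧ ((∃n ∀q (¬G(q) ∨ C(n,n))) ∨ (∃m G(m))) ∨ (∀p ∃r (¬G(r) ∧ G(p)))
All bound variables are already distinct, so no renaming is needed.
Extract every quantifier outward, since the variables are now distinct and don't occur free across branches:
  ∀s ∃n ∀q ∃m ∀p ∃r (C(s,s) ∧ (¬G(q) ∨ C(n,n) ∨ G(m)) ∨ ¬G(r) ∧ G(p))
The prefix is ∀s ∃n ∀q ∃m ∀p ∃r: 3 universal, 3 existential.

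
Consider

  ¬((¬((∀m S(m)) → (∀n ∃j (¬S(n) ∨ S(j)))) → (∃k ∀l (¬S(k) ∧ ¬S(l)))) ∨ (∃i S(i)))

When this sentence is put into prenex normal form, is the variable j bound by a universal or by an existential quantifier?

Rewrite implications/biconditionals: A → B as ¬A ∨ B.
  ¬(¬¬(¬(∀m S(m)) ∨ (∀n ∃j (¬S(n) ∨ S(j)))) ∨ (∃k ∀l (¬S(k) ∧ ¬S(l))) ∨ (∃i S(i)))
Move each ¬ inward, flipping quantifiers it crosses:
  (∀m S(m)) ∧ (∃n ∀j (S(n) ∧ ¬S(j))) ∧ (∀k ∃l (S(k) ∨ S(l))) ∧ (∀i ¬S(i))
Pull the quantifiers to the front (each side's bound variable is not free in the other side):
  ∀m ∃n ∀j ∀k ∃l ∀i (S(m) ∧ S(n) ∧ ¬S(j) ∧ (S(k) ∨ S(l)) ∧ ¬S(i))
The quantifier ∃j sits under an odd number of negations (counting the antecedent side of each →), so it flips to ∀j.

universal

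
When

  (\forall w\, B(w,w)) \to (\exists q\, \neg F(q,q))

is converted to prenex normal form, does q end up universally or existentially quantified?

existential

Eliminate → and ↔ using ¬ and ∨.
  \neg (\forall w\, B(w,w)) \lor (\exists q\, \neg F(q,q))
Drive negations inward (¬∀x A ≡ ∃x ¬A, ¬∃x A ≡ ∀x ¬A, De Morgan for ∧/∨):
  (\exists w\, \neg B(w,w)) \lor (\exists q\, \neg F(q,q))
All bound variables are already distinct, so no renaming is needed.
Finally move all quantifiers to the prefix:
  \exists w\, \exists q\, (\neg B(w,w) \lor \neg F(q,q))
The quantifier \exists q sits under an even number of negations (counting the antecedent side of each →), so it remains existential.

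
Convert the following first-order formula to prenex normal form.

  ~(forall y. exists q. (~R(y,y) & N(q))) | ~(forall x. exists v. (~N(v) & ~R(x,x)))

Drive negations inward (¬∀x A ≡ ∃x ¬A, ¬∃x A ≡ ∀x ¬A, De Morgan for ∧/∨):
  (exists y. forall q. (R(y,y) | ~N(q))) | (exists x. forall v. (N(v) | R(x,x)))
All bound variables are already distinct, so no renaming is needed.
Extract every quantifier outward, since the variables are now distinct and don't occur free across branches:
  exists y. forall q. exists x. forall v. (R(y,y) | ~N(q) | N(v) | R(x,x))

exists y. forall q. exists x. forall v. (R(y,y) | ~N(q) | N(v) | R(x,x))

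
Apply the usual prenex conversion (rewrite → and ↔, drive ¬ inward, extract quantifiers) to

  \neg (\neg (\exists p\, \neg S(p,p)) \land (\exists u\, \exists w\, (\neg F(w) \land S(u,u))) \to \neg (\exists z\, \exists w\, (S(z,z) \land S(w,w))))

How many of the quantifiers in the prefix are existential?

Eliminate → and ↔ using ¬ and ∨.
  \neg (\neg (\neg (\exists p\, \neg S(p,p)) \land (\exists u\, \exists w\, (\neg F(w) \land S(u,u)))) \lor \neg (\exists z\, \exists w\, (S(z,z) \land S(w,w))))
Drive negations inward (¬∀x A ≡ ∃x ¬A, ¬∃x A ≡ ∀x ¬A, De Morgan for ∧/∨):
  (\forall p\, S(p,p)) \land (\exists u\, \exists w\, (\neg F(w) \land S(u,u))) \land (\exists z\, \exists w\, (S(z,z) \land S(w,w)))
Standardize variables apart so no two quantifiers bind the same name: w↦y1.
  (\forall p\, S(p,p)) \land (\exists u\, \exists w\, (\neg F(w) \land S(u,u))) \land (\exists z\, \exists y1\, (S(z,z) \land S(y1,y1)))
Pull the quantifiers to the front (each side's bound variable is not free in the other side):
  \forall p\, \exists u\, \exists w\, \exists z\, \exists y1\, (S(p,p) \land \neg F(w) \land S(u,u) \land S(z,z) \land S(y1,y1))
The prefix is \forall p \exists u \exists w \exists z \exists y1: 1 universal, 4 existential.

4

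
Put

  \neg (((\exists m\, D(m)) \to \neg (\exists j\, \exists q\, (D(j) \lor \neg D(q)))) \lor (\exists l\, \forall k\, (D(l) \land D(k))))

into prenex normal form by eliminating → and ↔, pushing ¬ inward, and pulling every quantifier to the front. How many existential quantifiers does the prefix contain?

4

First replace A → B with ¬A ∨ B.
  \neg (\neg (\exists m\, D(m)) \lor \neg (\exists j\, \exists q\, (D(j) \lor \neg D(q))) \lor (\exists l\, \forall k\, (D(l) \land D(k))))
Move each ¬ inward, flipping quantifiers it crosses:
  (\exists m\, D(m)) \land (\exists j\, \exists q\, (D(j) \lor \neg D(q))) \land (\forall l\, \exists k\, (\neg D(l) \lor \neg D(k)))
Extract every quantifier outward, since the variables are now distinct and don't occur free across branches:
  \exists m\, \exists j\, \exists q\, \forall l\, \exists k\, (D(m) \land (D(j) \lor \neg D(q)) \land (\neg D(l) \lor \neg D(k)))
The prefix is \exists m \exists j \exists q \forall l \exists k: 1 universal, 4 existential.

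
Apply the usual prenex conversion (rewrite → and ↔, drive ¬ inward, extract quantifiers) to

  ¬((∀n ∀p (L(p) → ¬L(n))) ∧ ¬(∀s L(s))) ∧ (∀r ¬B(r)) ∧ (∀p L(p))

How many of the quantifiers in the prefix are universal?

First replace A → B with ¬A ∨ B.
  ¬((∀n ∀p (¬L(p) ∨ ¬L(n))) ∧ ¬(∀s L(s))) ∧ (∀r ¬B(r)) ∧ (∀p L(p))
Drive negations inward (¬∀x A ≡ ∃x ¬A, ¬∃x A ≡ ∀x ¬A, De Morgan for ∧/∨):
  ((∃n ∃p (L(p) ∧ L(n))) ∨ (∀s L(s))) ∧ (∀r ¬B(r)) ∧ (∀p L(p))
Standardize variables apart so no two quantifiers bind the same name: p↦b.
  ((∃n ∃p (L(p) ∧ L(n))) ∨ (∀s L(s))) ∧ (∀r ¬B(r)) ∧ (∀b L(b))
Extract every quantifier outward, since the variables are now distinct and don't occur free across branches:
  ∃n ∃p ∀s ∀r ∀b ((L(p) ∧ L(n) ∨ L(s)) ∧ ¬B(r) ∧ L(b))
The prefix is ∃n ∃p ∀s ∀r ∀b: 3 universal, 2 existential.

3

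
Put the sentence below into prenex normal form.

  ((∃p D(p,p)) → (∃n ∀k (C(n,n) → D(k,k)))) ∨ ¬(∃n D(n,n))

Rewrite implications/biconditionals: A → B as ¬A ∨ B.
  ¬(∃p D(p,p)) ∨ (∃n ∀k (¬C(n,n) ∨ D(k,k))) ∨ ¬(∃n D(n,n))
Move each ¬ inward, flipping quantifiers it crosses:
  (∀p ¬D(p,p)) ∨ (∃n ∀k (¬C(n,n) ∨ D(k,k))) ∨ (∀n ¬D(n,n))
Give each quantifier a distinct variable: n↦x1.
  (∀p ¬D(p,p)) ∨ (∃n ∀k (¬C(n,n) ∨ D(k,k))) ∨ (∀x1 ¬D(x1,x1))
Pull the quantifiers to the front (each side's bound variable is not free in the other side):
  ∀p ∃n ∀k ∀x1 (¬D(p,p) ∨ ¬C(n,n) ∨ D(k,k) ∨ ¬D(x1,x1))

∀p ∃n ∀k ∀x1 (¬D(p,p) ∨ ¬C(n,n) ∨ D(k,k) ∨ ¬D(x1,x1))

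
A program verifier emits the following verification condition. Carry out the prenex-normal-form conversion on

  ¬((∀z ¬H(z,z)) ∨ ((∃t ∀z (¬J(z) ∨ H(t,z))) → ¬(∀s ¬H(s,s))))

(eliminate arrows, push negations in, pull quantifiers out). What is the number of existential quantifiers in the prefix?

2

Eliminate → and ↔ using ¬ and ∨.
  ¬((∀z ¬H(z,z)) ∨ ¬(∃t ∀z (¬J(z) ∨ H(t,z))) ∨ ¬(∀s ¬H(s,s)))
Move each ¬ inward, flipping quantifiers it crosses:
  (∃z H(z,z)) ∧ (∃t ∀z (¬J(z) ∨ H(t,z))) ∧ (∀s ¬H(s,s))
Rename bound variables to avoid capture: z↦x1.
  (∃z H(z,z)) ∧ (∃t ∀x1 (¬J(x1) ∨ H(t,x1))) ∧ (∀s ¬H(s,s))
Extract every quantifier outward, since the variables are now distinct and don't occur free across branches:
  ∃z ∃t ∀x1 ∀s (H(z,z) ∧ (¬J(x1) ∨ H(t,x1)) ∧ ¬H(s,s))
The prefix is ∃z ∃t ∀x1 ∀s: 2 universal, 2 existential.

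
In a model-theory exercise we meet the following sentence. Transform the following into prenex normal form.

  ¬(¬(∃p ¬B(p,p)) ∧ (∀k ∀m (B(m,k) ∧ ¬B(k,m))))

∃p ∃k ∃m (¬B(p,p) ∨ ¬B(m,k) ∨ B(k,m))

Drive negations inward (¬∀x A ≡ ∃x ¬A, ¬∃x A ≡ ∀x ¬A, De Morgan for ∧/∨):
  (∃p ¬B(p,p)) ∨ (∃k ∃m (¬B(m,k) ∨ B(k,m)))
All bound variables are already distinct, so no renaming is needed.
Extract every quantifier outward, since the variables are now distinct and don't occur free across branches:
  ∃p ∃k ∃m (¬B(p,p) ∨ ¬B(m,k) ∨ B(k,m))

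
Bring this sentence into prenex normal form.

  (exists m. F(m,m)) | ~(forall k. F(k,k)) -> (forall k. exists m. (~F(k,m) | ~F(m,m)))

First replace A → B with ¬A ∨ B.
  ~((exists m. F(m,m)) | ~(forall k. F(k,k))) | (forall k. exists m. (~F(k,m) | ~F(m,m)))
Drive negations inward (¬∀x A ≡ ∃x ¬A, ¬∃x A ≡ ∀x ¬A, De Morgan for ∧/∨):
  (forall m. ~F(m,m)) & (forall k. F(k,k)) | (forall k. exists m. (~F(k,m) | ~F(m,m)))
Rename bound variables to avoid capture: k↦t, m↦u1.
  (forall m. ~F(m,m)) & (forall k. F(k,k)) | (forall t. exists u1. (~F(t,u1) | ~F(u1,u1)))
Finally move all quantifiers to the prefix:
  forall m. forall k. forall t. exists u1. (~F(m,m) & F(k,k) | ~F(t,u1) | ~F(u1,u1))

forall m. forall k. forall t. exists u1. (~F(m,m) & F(k,k) | ~F(t,u1) | ~F(u1,u1))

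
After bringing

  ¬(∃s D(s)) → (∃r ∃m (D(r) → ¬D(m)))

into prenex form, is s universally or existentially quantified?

existential

Rewrite implications/biconditionals: A → B as ¬A ∨ B.
  ¬¬(∃s D(s)) ∨ (∃r ∃m (¬D(r) ∨ ¬D(m)))
Move each ¬ inward, flipping quantifiers it crosses:
  (∃s D(s)) ∨ (∃r ∃m (¬D(r) ∨ ¬D(m)))
All bound variables are already distinct, so no renaming is needed.
Finally move all quantifiers to the prefix:
  ∃s ∃r ∃m (D(s) ∨ ¬D(r) ∨ ¬D(m))
The quantifier ∃s sits under an even number of negations (counting the antecedent side of each →), so it remains existential.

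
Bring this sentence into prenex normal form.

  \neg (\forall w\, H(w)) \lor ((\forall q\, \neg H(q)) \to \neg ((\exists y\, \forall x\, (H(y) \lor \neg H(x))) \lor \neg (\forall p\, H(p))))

Eliminate → and ↔ using ¬ and ∨.
  \neg (\forall w\, H(w)) \lor \neg (\forall q\, \neg H(q)) \lor \neg ((\exists y\, \forall x\, (H(y) \lor \neg H(x))) \lor \neg (\forall p\, H(p)))
Move each ¬ inward, flipping quantifiers it crosses:
  (\exists w\, \neg H(w)) \lor (\exists q\, H(q)) \lor (\forall y\, \exists x\, (\neg H(y) \land H(x))) \land (\forall p\, H(p))
All bound variables are already distinct, so no renaming is needed.
Pull the quantifiers to the front (each side's bound variable is not free in the other side):
  \exists w\, \exists q\, \forall y\, \exists x\, \forall p\, (\neg H(w) \lor H(q) \lor \neg H(y) \land H(x) \land H(p))

\exists w\, \exists q\, \forall y\, \exists x\, \forall p\, (\neg H(w) \lor H(q) \lor \neg H(y) \land H(x) \land H(p))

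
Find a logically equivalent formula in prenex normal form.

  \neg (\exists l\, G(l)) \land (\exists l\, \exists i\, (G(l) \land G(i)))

\forall l\, \exists r\, \exists i\, (\neg G(l) \land G(r) \land G(i))

Push ¬ through the quantifiers and connectives to reach negation normal form:
  (\forall l\, \neg G(l)) \land (\exists l\, \exists i\, (G(l) \land G(i)))
Rename bound variables to avoid capture: l↦r.
  (\forall l\, \neg G(l)) \land (\exists r\, \exists i\, (G(r) \land G(i)))
Finally move all quantifiers to the prefix:
  \forall l\, \exists r\, \exists i\, (\neg G(l) \land G(r) \land G(i))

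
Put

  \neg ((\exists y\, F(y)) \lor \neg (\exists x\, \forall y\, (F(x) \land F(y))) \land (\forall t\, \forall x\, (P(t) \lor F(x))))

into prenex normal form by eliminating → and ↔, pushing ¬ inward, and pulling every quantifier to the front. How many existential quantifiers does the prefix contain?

Drive negations inward (¬∀x A ≡ ∃x ¬A, ¬∃x A ≡ ∀x ¬A, De Morgan for ∧/∨):
  (\forall y\, \neg F(y)) \land ((\exists x\, \forall y\, (F(x) \land F(y))) \lor (\exists t\, \exists x\, (\neg P(t) \land \neg F(x))))
Standardize variables apart so no two quantifiers bind the same name: y↦v, x↦a.
  (\forall y\, \neg F(y)) \land ((\exists x\, \forall v\, (F(x) \land F(v))) \lor (\exists t\, \exists a\, (\neg P(t) \land \neg F(a))))
Extract every quantifier outward, since the variables are now distinct and don't occur free across branches:
  \forall y\, \exists x\, \forall v\, \exists t\, \exists a\, (\neg F(y) \land (F(x) \land F(v) \lor \neg P(t) \land \neg F(a)))
The prefix is \forall y \exists x \forall v \exists t \exists a: 2 universal, 3 existential.

3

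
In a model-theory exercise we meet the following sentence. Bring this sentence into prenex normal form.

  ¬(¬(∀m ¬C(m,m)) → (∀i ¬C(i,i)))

Eliminate → and ↔ using ¬ and ∨.
  ¬(¬¬(∀m ¬C(m,m)) ∨ (∀i ¬C(i,i)))
Push ¬ through the quantifiers and connectives to reach negation normal form:
  (∃m C(m,m)) ∧ (∃i C(i,i))
Pull the quantifiers to the front (each side's bound variable is not free in the other side):
  ∃m ∃i (C(m,m) ∧ C(i,i))

∃m ∃i (C(m,m) ∧ C(i,i))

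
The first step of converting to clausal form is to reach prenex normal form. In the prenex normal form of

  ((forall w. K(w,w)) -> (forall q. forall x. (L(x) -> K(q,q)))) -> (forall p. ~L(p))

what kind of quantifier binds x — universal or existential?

existential

Eliminate → and ↔ using ¬ and ∨.
  ~(~(forall w. K(w,w)) | (forall q. forall x. (~L(x) | K(q,q)))) | (forall p. ~L(p))
Push ¬ through the quantifiers and connectives to reach negation normal form:
  (forall w. K(w,w)) & (exists q. exists x. (L(x) & ~K(q,q))) | (forall p. ~L(p))
Finally move all quantifiers to the prefix:
  forall w. exists q. exists x. forall p. (K(w,w) & L(x) & ~K(q,q) | ~L(p))
The quantifier forall x sits under an odd number of negations (counting the antecedent side of each →), so it flips to exists x.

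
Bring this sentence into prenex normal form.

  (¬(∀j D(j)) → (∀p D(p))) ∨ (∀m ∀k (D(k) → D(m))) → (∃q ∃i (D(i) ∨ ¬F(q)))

∃j ∃p ∃m ∃k ∃q ∃i (¬D(j) ∧ ¬D(p) ∧ D(k) ∧ ¬D(m) ∨ D(i) ∨ ¬F(q))

Rewrite implications/biconditionals: A → B as ¬A ∨ B.
  ¬(¬¬(∀j D(j)) ∨ (∀p D(p)) ∨ (∀m ∀k (¬D(k) ∨ D(m)))) ∨ (∃q ∃i (D(i) ∨ ¬F(q)))
Move each ¬ inward, flipping quantifiers it crosses:
  (∃j ¬D(j)) ∧ (∃p ¬D(p)) ∧ (∃m ∃k (D(k) ∧ ¬D(m))) ∨ (∃q ∃i (D(i) ∨ ¬F(q)))
All bound variables are already distinct, so no renaming is needed.
Extract every quantifier outward, since the variables are now distinct and don't occur free across branches:
  ∃j ∃p ∃m ∃k ∃q ∃i (¬D(j) ∧ ¬D(p) ∧ D(k) ∧ ¬D(m) ∨ D(i) ∨ ¬F(q))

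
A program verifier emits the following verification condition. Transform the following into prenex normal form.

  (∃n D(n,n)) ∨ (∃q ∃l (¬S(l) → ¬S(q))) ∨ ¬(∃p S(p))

Eliminate → and ↔ using ¬ and ∨.
  (∃n D(n,n)) ∨ (∃q ∃l (¬¬S(l) ∨ ¬S(q))) ∨ ¬(∃p S(p))
Move each ¬ inward, flipping quantifiers it crosses:
  (∃n D(n,n)) ∨ (∃q ∃l (S(l) ∨ ¬S(q))) ∨ (∀p ¬S(p))
Extract every quantifier outward, since the variables are now distinct and don't occur free across branches:
  ∃n ∃q ∃l ∀p (D(n,n) ∨ S(l) ∨ ¬S(q) ∨ ¬S(p))

∃n ∃q ∃l ∀p (D(n,n) ∨ S(l) ∨ ¬S(q) ∨ ¬S(p))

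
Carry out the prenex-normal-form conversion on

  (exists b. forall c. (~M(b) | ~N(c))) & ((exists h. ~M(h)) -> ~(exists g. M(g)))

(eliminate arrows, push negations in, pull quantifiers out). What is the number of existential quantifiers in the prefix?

First replace A → B with ¬A ∨ B.
  (exists b. forall c. (~M(b) | ~N(c))) & (~(exists h. ~M(h)) | ~(exists g. M(g)))
Move each ¬ inward, flipping quantifiers it crosses:
  (exists b. forall c. (~M(b) | ~N(c))) & ((forall h. M(h)) | (forall g. ~M(g)))
Pull the quantifiers to the front (each side's bound variable is not free in the other side):
  exists b. forall c. forall h. forall g. ((~M(b) | ~N(c)) & (M(h) | ~M(g)))
The prefix is exists b forall c forall h forall g: 3 universal, 1 existential.

1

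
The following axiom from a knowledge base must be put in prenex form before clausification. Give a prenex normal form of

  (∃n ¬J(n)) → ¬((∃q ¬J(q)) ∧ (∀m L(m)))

∀n ∀q ∃m (J(n) ∨ J(q) ∨ ¬L(m))

Rewrite implications/biconditionals: A → B as ¬A ∨ B.
  ¬(∃n ¬J(n)) ∨ ¬((∃q ¬J(q)) ∧ (∀m L(m)))
Drive negations inward (¬∀x A ≡ ∃x ¬A, ¬∃x A ≡ ∀x ¬A, De Morgan for ∧/∨):
  (∀n J(n)) ∨ (∀q J(q)) ∨ (∃m ¬L(m))
All bound variables are already distinct, so no renaming is needed.
Pull the quantifiers to the front (each side's bound variable is not free in the other side):
  ∀n ∀q ∃m (J(n) ∨ J(q) ∨ ¬L(m))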